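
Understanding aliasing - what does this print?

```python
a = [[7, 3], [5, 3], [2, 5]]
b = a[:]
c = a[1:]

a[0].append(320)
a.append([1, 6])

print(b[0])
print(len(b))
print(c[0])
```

Key concept: slice with nested mutation.
Step by step:
`a = [[7, 3], [5, 3], [2, 5]]` → a = [[7, 3], [5, 3], [2, 5]]
`b = a[:]` → b = [[7, 3], [5, 3], [2, 5]]
`c = a[1:]` → c = [[5, 3], [2, 5]]
`a[0].append(320)` → a = [[7, 3, 320], [5, 3], [2, 5]]; b = [[7, 3, 320], [5, 3], [2, 5]]
`a.append([1, 6])` → a = [[7, 3, 320], [5, 3], [2, 5], [1, 6]]
`print(b[0])` → prints [7, 3, 320]
`print(len(b))` → prints 3
`print(c[0])` → prints [5, 3]

Answer:
[7, 3, 320]
3
[5, 3]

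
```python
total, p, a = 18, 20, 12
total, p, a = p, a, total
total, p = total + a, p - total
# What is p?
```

Trace:
`total, p, a = 18, 20, 12` → total = 18; p = 20; a = 12
`total, p, a = p, a, total` → total = 20; p = 12; a = 18
`total, p = total + a, p - total` → total = 38; p = -8
So p = -8

Answer: -8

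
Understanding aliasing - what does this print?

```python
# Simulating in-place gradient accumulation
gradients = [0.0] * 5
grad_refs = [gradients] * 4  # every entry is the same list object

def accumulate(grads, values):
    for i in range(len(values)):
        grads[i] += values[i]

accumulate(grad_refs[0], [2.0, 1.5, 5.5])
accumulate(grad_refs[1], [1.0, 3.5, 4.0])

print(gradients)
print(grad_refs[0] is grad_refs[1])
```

Key concept: gradient accumulation aliasing.
Step by step:
`gradients = [0.0] * 5` → gradients = [0.0, 0.0, 0.0, 0.0, 0.0]
`grad_refs = [gradients] * 4` → grad_refs = [[0.0, 0.0, 0.0, 0.0, 0.0], [0.0, 0.0, 0.0, 0.0, 0.0], [0.0, 0.0, 0.0, 0.0, 0.0], [0.0, 0.0, 0.0, 0.0, 0.0]]
`accumulate(grad_refs[0], [2.0, 1.5, 5.5])` → gradients = [2.0, 1.5, 5.5, 0.0, 0.0]; grad_refs = [[2.0, 1.5, 5.5, 0.0, 0.0], [2.0, 1.5, 5.5, 0.0, 0.0], [2.0, 1.5, 5.5, 0.0, 0.0], [2.0, 1.5, 5.5, 0.0, 0.0]]
`accumulate(grad_refs[1], [1.0, 3.5, 4.0])` → gradients = [3.0, 5.0, 9.5, 0.0, 0.0]; grad_refs = [[3.0, 5.0, 9.5, 0.0, 0.0], [3.0, 5.0, 9.5, 0.0, 0.0], [3.0, 5.0, 9.5, 0.0, 0.0], [3.0, 5.0, 9.5, 0.0, 0.0]]
`print(gradients)` → prints [3.0, 5.0, 9.5, 0.0, 0.0]
`print(grad_refs[0] is grad_refs[1])` → prints True

Answer:
[3.0, 5.0, 9.5, 0.0, 0.0]
True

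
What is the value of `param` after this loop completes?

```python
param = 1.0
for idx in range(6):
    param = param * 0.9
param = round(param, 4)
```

Exponential decay: 1.0 * 0.9^6
`param` takes the values: 1.0 → 0.9 → 0.81 → 0.729 → 0.6561 → 0.59049 → 0.531441 → 0.5314

Answer: 0.5314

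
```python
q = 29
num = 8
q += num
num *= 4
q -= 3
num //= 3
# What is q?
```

Trace:
`q = 29` → q = 29
`num = 8` → num = 8
`q += num` → q = 37
`num *= 4` → num = 32
`q -= 3` → q = 34
`num //= 3` → num = 10
So q = 34

Answer: 34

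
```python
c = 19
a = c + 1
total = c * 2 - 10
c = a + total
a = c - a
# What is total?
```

Trace:
`c = 19` → c = 19
`a = c + 1` → a = 20
`total = c * 2 - 10` → total = 28
`c = a + total` → c = 48
`a = c - a` → a = 28
So total = 28

Answer: 28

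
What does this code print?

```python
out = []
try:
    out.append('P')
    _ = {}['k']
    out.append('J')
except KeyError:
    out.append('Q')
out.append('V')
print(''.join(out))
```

Execution trace: 'P' (try body) → 'Q' (except KeyError) → 'V' (after the try/except). Output: PQV

Answer: PQV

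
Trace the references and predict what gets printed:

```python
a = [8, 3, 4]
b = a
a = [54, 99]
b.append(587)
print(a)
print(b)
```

Key concept: rebinding vs mutation: a is rebound to a new list, b still points at the original.
Step by step:
`a = [8, 3, 4]` → a = [8, 3, 4]
`b = a` → b = [8, 3, 4] (same object as a)
`a = [54, 99]` → a = [54, 99]
`b.append(587)` → b = [8, 3, 4, 587]
`print(a)` → prints [54, 99]
`print(b)` → prints [8, 3, 4, 587]

Answer:
[54, 99]
[8, 3, 4, 587]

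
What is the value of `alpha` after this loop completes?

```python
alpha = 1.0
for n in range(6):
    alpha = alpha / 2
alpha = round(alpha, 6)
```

Halving LR 6 times: 1 / 2^6
`alpha` takes the values: 1.0 → 0.5 → 0.25 → 0.125 → 0.0625 → 0.03125 → 0.015625

Answer: 0.015625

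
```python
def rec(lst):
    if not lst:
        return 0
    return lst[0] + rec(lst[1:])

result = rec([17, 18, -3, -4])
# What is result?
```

17 + 18 + (-3) + (-4) + 0 = 28

Answer: 28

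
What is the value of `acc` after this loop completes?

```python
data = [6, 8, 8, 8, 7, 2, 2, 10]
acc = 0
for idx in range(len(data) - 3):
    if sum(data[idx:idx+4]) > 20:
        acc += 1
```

Count windows with sum > 20
`acc` takes the values: 0 → 1 → 2 → 3 → 4

Answer: 4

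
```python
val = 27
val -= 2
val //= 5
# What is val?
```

Trace:
`val = 27` → val = 27
`val -= 2` → val = 25
`val //= 5` → val = 5
So val = 5

Answer: 5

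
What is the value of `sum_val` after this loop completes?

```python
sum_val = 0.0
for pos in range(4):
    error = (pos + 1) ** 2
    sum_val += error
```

Sum of squared losses 1² + 2² + ... + 4²
`sum_val` takes the values: 0.0 → 1.0 → 5.0 → 14.0 → 30.0

Answer: 30.0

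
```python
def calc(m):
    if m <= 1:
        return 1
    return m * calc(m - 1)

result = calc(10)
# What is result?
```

calc(10) = 10 * 9 * 8 * 7 * 6 * 5 * 4 * 3 * 2 * 1 = 3628800

Answer: 3628800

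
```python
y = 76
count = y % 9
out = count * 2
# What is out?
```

Trace:
`y = 76` → y = 76
`count = y % 9` → count = 4
`out = count * 2` → out = 8
So out = 8

Answer: 8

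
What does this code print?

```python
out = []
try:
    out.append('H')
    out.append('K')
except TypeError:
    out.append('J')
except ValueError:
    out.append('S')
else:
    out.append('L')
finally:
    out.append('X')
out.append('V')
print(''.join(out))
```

Execution trace: 'H' (try body) → 'K' (try body, no exception) → 'L' (else) → 'X' (finally) → 'V' (after the try/except). Output: HKLXV

Answer: HKLXV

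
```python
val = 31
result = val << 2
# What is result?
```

Trace:
`val = 31` → val = 31
`result = val << 2` → result = 124
So result = 124

Answer: 124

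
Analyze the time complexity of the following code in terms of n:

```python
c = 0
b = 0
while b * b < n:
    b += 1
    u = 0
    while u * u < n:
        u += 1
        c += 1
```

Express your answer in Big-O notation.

Each loop level contributes: √n × √n. Multiplying the contributions gives O(n).

Answer: O(n)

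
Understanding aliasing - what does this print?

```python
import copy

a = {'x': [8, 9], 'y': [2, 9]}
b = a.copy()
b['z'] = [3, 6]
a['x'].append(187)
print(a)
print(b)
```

Key concept: shallow copy of dict with mutable values.
Step by step:
`a = {'x': [8, 9], 'y': [2, 9]}` → a = {'x': [8, 9], 'y': [2, 9]}
`b = a.copy()` → b = {'x': [8, 9], 'y': [2, 9]}
`b['z'] = [3, 6]` → b = {'x': [8, 9], 'y': [2, 9], 'z': [3, 6]}
`a['x'].append(187)` → a = {'x': [8, 9, 187], 'y': [2, 9]}; b = {'x': [8, 9, 187], 'y': [2, 9], 'z': [3, 6]}
`print(a)` → prints {'x': [8, 9, 187], 'y': [2, 9]}
`print(b)` → prints {'x': [8, 9, 187], 'y': [2, 9], 'z': [3, 6]}

Answer:
{'x': [8, 9, 187], 'y': [2, 9]}
{'x': [8, 9, 187], 'y': [2, 9], 'z': [3, 6]}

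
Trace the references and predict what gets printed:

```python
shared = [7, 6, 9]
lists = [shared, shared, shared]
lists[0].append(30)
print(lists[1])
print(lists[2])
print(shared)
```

Key concept: list of same reference.
Step by step:
`shared = [7, 6, 9]` → shared = [7, 6, 9]
`lists = [shared, shared, shared]` → lists = [[7, 6, 9], [7, 6, 9], [7, 6, 9]]
`lists[0].append(30)` → shared = [7, 6, 9, 30]; lists = [[7, 6, 9, 30], [7, 6, 9, 30], [7, 6, 9, 30]]
`print(lists[1])` → prints [7, 6, 9, 30]
`print(lists[2])` → prints [7, 6, 9, 30]
`print(shared)` → prints [7, 6, 9, 30]

Answer:
[7, 6, 9, 30]
[7, 6, 9, 30]
[7, 6, 9, 30]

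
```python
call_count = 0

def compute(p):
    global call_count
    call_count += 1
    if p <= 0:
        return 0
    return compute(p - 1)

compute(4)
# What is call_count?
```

Linear recursion stepping by 1: 5 calls from p=4 down to ≤0.

Answer: 5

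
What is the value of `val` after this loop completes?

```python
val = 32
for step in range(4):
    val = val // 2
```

Halve 4 times: 32 // 2^4 = 2
`val` takes the values: 32 → 16 → 8 → 4 → 2

Answer: 2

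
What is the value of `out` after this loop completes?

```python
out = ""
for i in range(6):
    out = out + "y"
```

Repeat 'y' 6 times
`out` takes the values: "" → "y" → "yy" → "yyy" → "yyyy" → "yyyyy" → "yyyyyy"

Answer: "yyyyyy"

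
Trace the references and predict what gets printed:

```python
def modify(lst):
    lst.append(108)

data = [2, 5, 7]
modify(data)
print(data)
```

Key concept: function modifies passed list.
Step by step:
`data = [2, 5, 7]` → data = [2, 5, 7]
`modify(data)` → data = [2, 5, 7, 108]
`print(data)` → prints [2, 5, 7, 108]

Answer: [2, 5, 7, 108]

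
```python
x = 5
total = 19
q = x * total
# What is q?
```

Trace:
`x = 5` → x = 5
`total = 19` → total = 19
`q = x * total` → q = 95
So q = 95

Answer: 95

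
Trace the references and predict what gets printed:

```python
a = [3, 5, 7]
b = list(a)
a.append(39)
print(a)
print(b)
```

Key concept: list() constructor creates copy.
Step by step:
`a = [3, 5, 7]` → a = [3, 5, 7]
`b = list(a)` → b = [3, 5, 7]
`a.append(39)` → a = [3, 5, 7, 39]
`print(a)` → prints [3, 5, 7, 39]
`print(b)` → prints [3, 5, 7]

Answer:
[3, 5, 7, 39]
[3, 5, 7]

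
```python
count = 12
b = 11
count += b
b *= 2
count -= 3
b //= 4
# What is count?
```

Trace:
`count = 12` → count = 12
`b = 11` → b = 11
`count += b` → count = 23
`b *= 2` → b = 22
`count -= 3` → count = 20
`b //= 4` → b = 5
So count = 20

Answer: 20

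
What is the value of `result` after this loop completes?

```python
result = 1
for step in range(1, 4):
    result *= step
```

3! = 6
`result` takes the values: 1 → 2 → 6

Answer: 6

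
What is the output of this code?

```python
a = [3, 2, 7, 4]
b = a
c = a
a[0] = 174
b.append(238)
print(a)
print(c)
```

Key concept: multiple aliases.
Step by step:
`a = [3, 2, 7, 4]` → a = [3, 2, 7, 4]
`b = a` → b = [3, 2, 7, 4] (same object as a)
`c = a` → c = [3, 2, 7, 4] (same object as a, b)
`a[0] = 174` → a = [174, 2, 7, 4] (same object as b, c); b = [174, 2, 7, 4] (same object as a, c); c = [174, 2, 7, 4] (same object as a, b)
`b.append(238)` → a = [174, 2, 7, 4, 238] (same object as b, c); b = [174, 2, 7, 4, 238] (same object as a, c); c = [174, 2, 7, 4, 238] (same object as a, b)
`print(a)` → prints [174, 2, 7, 4, 238]
`print(c)` → prints [174, 2, 7, 4, 238]

Answer:
[174, 2, 7, 4, 238]
[174, 2, 7, 4, 238]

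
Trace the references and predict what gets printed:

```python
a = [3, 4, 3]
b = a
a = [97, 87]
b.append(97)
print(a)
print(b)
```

Key concept: rebinding vs mutation: a is rebound to a new list, b still points at the original.
Step by step:
`a = [3, 4, 3]` → a = [3, 4, 3]
`b = a` → b = [3, 4, 3] (same object as a)
`a = [97, 87]` → a = [97, 87]
`b.append(97)` → b = [3, 4, 3, 97]
`print(a)` → prints [97, 87]
`print(b)` → prints [3, 4, 3, 97]

Answer:
[97, 87]
[3, 4, 3, 97]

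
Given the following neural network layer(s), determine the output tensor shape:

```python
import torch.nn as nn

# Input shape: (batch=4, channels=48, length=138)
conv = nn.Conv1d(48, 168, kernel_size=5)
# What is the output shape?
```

Input: (4, 48, 138) -> Output: (4, 168, 134)

Answer: (4, 168, 134)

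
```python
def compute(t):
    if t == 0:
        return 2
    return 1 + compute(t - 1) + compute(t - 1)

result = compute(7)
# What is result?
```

compute(t) = 1 + 2·compute(t-1), compute(0)=2. Closed form: (2+1)·2^7 - 1 = 383.

Answer: 383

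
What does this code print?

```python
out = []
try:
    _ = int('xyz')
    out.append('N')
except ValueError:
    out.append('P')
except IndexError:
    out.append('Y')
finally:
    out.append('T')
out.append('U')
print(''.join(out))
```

Execution trace: 'P' (except ValueError) → 'T' (finally) → 'U' (after the try/except). Output: PTU

Answer: PTU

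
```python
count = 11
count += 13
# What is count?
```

Trace:
`count = 11` → count = 11
`count += 13` → count = 24
So count = 24

Answer: 24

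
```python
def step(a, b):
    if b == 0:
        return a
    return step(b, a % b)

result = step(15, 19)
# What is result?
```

step(15, 19) -> step(19, 15) -> step(15, 4) -> step(4, 3) -> step(3, 1) -> step(1, 0) -> 1

Answer: 1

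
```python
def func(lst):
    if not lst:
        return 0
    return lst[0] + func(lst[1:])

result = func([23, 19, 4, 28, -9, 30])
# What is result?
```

23 + 19 + 4 + 28 + (-9) + 30 + 0 = 95

Answer: 95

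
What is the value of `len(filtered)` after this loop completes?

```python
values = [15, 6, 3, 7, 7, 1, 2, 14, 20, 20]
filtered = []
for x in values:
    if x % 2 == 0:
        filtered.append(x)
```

Count even numbers in [15, 6, 3, 7, 7, 1, 2, 14, 20, 20]
`filtered` takes the values: [] → [6] → [6, 2] → [6, 2, 14] → [6, 2, 14, 20] → [6, 2, 14, 20, 20]
So `len(filtered)` = 5

Answer: 5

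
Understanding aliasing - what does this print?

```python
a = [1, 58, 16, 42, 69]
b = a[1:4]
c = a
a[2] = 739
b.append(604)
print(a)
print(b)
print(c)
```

Key concept: slice vs alias.
Step by step:
`a = [1, 58, 16, 42, 69]` → a = [1, 58, 16, 42, 69]
`b = a[1:4]` → b = [58, 16, 42]
`c = a` → c = [1, 58, 16, 42, 69] (same object as a)
`a[2] = 739` → a = [1, 58, 739, 42, 69] (same object as c); c = [1, 58, 739, 42, 69] (same object as a)
`b.append(604)` → b = [58, 16, 42, 604]
`print(a)` → prints [1, 58, 739, 42, 69]
`print(b)` → prints [58, 16, 42, 604]
`print(c)` → prints [1, 58, 739, 42, 69]

Answer:
[1, 58, 739, 42, 69]
[58, 16, 42, 604]
[1, 58, 739, 42, 69]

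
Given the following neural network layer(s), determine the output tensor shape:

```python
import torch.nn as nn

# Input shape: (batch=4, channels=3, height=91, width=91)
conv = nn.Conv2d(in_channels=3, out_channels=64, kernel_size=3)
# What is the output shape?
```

Input: (4, 3, 91, 91) -> Output: (4, 64, 89, 89)

Answer: (4, 64, 89, 89)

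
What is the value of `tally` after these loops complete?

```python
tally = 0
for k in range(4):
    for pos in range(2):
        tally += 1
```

4 * 2 = 8
`tally` takes the values: 0 → 1 → 2 → 3 → 4 → 5 → 6 → 7 → 8

Answer: 8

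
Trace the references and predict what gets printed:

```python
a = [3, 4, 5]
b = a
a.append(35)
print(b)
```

Key concept: basic list aliasing.
Step by step:
`a = [3, 4, 5]` → a = [3, 4, 5]
`b = a` → b = [3, 4, 5] (same object as a)
`a.append(35)` → a = [3, 4, 5, 35] (same object as b); b = [3, 4, 5, 35] (same object as a)
`print(b)` → prints [3, 4, 5, 35]

Answer: [3, 4, 5, 35]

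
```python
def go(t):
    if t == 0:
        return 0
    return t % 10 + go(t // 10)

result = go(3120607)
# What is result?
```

Sum of digits of 3120607: 7 + 0 + 6 + 0 + 2 + 1 + 3 = 19

Answer: 19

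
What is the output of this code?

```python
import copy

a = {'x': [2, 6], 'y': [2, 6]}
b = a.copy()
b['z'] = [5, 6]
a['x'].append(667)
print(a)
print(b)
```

Key concept: shallow copy of dict with mutable values.
Step by step:
`a = {'x': [2, 6], 'y': [2, 6]}` → a = {'x': [2, 6], 'y': [2, 6]}
`b = a.copy()` → b = {'x': [2, 6], 'y': [2, 6]}
`b['z'] = [5, 6]` → b = {'x': [2, 6], 'y': [2, 6], 'z': [5, 6]}
`a['x'].append(667)` → a = {'x': [2, 6, 667], 'y': [2, 6]}; b = {'x': [2, 6, 667], 'y': [2, 6], 'z': [5, 6]}
`print(a)` → prints {'x': [2, 6, 667], 'y': [2, 6]}
`print(b)` → prints {'x': [2, 6, 667], 'y': [2, 6], 'z': [5, 6]}

Answer:
{'x': [2, 6, 667], 'y': [2, 6]}
{'x': [2, 6, 667], 'y': [2, 6], 'z': [5, 6]}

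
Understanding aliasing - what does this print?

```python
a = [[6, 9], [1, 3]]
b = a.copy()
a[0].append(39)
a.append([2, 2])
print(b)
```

Key concept: shallow copy with nested lists.
Step by step:
`a = [[6, 9], [1, 3]]` → a = [[6, 9], [1, 3]]
`b = a.copy()` → b = [[6, 9], [1, 3]]
`a[0].append(39)` → a = [[6, 9, 39], [1, 3]]; b = [[6, 9, 39], [1, 3]]
`a.append([2, 2])` → a = [[6, 9, 39], [1, 3], [2, 2]]
`print(b)` → prints [[6, 9, 39], [1, 3]]

Answer: [[6, 9, 39], [1, 3]]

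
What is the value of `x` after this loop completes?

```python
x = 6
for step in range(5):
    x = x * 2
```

Multiply by 2, 5 times: 6 * 2^5 = 192
`x` takes the values: 6 → 12 → 24 → 48 → 96 → 192

Answer: 192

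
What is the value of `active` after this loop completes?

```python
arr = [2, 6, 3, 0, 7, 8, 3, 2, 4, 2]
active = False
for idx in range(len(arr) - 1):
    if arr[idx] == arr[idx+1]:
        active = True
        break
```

Check consecutive duplicates in [2, 6, 3, 0, 7, 8, 3, 2, 4, 2]
`active` takes the values: False

Answer: False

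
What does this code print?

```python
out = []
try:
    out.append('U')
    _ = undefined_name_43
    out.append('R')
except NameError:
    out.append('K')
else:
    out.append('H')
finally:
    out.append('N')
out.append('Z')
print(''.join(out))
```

Execution trace: 'U' (try body) → 'K' (except NameError) → 'N' (finally) → 'Z' (after the try/except). Output: UKNZ

Answer: UKNZ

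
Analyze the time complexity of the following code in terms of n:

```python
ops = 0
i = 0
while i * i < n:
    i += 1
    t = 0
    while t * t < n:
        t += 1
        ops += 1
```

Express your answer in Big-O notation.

Each loop level contributes: √n × √n. Multiplying the contributions gives O(n).

Answer: O(n)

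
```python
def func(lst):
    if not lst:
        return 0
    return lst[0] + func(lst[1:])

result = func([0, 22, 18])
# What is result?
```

0 + 22 + 18 + 0 = 40

Answer: 40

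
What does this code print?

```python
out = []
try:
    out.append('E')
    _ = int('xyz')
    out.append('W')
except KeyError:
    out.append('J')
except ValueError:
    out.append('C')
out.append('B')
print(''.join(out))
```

Execution trace: 'E' (try body) → 'C' (except ValueError) → 'B' (after the try/except). Output: ECB

Answer: ECB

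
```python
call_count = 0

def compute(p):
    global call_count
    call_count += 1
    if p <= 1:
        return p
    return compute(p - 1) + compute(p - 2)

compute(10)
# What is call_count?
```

Calls(p) = 1 + Calls(p-1) + Calls(p-2); Calls(0)=Calls(1)=1. For p=10 this gives 177.

Answer: 177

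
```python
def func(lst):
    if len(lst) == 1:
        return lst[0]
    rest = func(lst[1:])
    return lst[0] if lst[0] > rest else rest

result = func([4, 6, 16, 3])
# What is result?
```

Recursive max over [4, 6, 16, 3] = 16

Answer: 16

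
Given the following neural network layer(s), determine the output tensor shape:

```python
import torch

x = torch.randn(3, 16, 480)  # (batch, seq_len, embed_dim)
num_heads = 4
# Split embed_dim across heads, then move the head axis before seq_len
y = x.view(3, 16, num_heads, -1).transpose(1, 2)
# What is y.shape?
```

Input: (3, 16, 480) -> head_dim = 480 // 4 = 120; after view: (3, 16, 4, 120) -> after transpose(1, 2): (3, 4, 16, 120) -> Output: (3, 4, 16, 120)

Answer: (3, 4, 16, 120)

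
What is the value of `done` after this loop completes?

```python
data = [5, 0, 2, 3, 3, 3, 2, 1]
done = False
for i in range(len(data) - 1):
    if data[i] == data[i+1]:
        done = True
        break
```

Check consecutive duplicates in [5, 0, 2, 3, 3, 3, 2, 1]
`done` takes the values: False → True

Answer: True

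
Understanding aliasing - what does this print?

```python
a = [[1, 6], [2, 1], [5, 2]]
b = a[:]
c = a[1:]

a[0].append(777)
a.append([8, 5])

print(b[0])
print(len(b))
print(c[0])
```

Key concept: slice with nested mutation.
Step by step:
`a = [[1, 6], [2, 1], [5, 2]]` → a = [[1, 6], [2, 1], [5, 2]]
`b = a[:]` → b = [[1, 6], [2, 1], [5, 2]]
`c = a[1:]` → c = [[2, 1], [5, 2]]
`a[0].append(777)` → a = [[1, 6, 777], [2, 1], [5, 2]]; b = [[1, 6, 777], [2, 1], [5, 2]]
`a.append([8, 5])` → a = [[1, 6, 777], [2, 1], [5, 2], [8, 5]]
`print(b[0])` → prints [1, 6, 777]
`print(len(b))` → prints 3
`print(c[0])` → prints [2, 1]

Answer:
[1, 6, 777]
3
[2, 1]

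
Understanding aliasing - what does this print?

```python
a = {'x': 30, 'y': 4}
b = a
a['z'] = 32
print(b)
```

Key concept: dict aliasing.
Step by step:
`a = {'x': 30, 'y': 4}` → a = {'x': 30, 'y': 4}
`b = a` → b = {'x': 30, 'y': 4} (same object as a)
`a['z'] = 32` → a = {'x': 30, 'y': 4, 'z': 32} (same object as b); b = {'x': 30, 'y': 4, 'z': 32} (same object as a)
`print(b)` → prints {'x': 30, 'y': 4, 'z': 32}

Answer: {'x': 30, 'y': 4, 'z': 32}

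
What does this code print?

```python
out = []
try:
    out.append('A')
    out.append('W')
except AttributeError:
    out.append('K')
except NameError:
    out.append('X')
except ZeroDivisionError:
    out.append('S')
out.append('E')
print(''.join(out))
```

Execution trace: 'A' (try body) → 'W' (try body, no exception) → 'E' (after the try/except). Output: AWE

Answer: AWE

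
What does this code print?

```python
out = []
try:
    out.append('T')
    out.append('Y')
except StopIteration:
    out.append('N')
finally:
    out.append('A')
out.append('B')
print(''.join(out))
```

Execution trace: 'T' (try body) → 'Y' (try body, no exception) → 'A' (finally) → 'B' (after the try/except). Output: TYAB

Answer: TYAB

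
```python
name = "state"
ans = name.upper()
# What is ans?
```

Trace:
`name = "state"` → name = 'state'
`ans = name.upper()` → ans = 'STATE'
So ans = 'STATE'

Answer: 'STATE'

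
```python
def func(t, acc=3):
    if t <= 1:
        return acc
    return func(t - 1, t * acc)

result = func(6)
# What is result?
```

Accumulator trace (n, acc): (6, 3) -> (5, 18) -> (4, 90) -> (3, 360) -> (2, 1080) -> (1, 2160) -> return 2160

Answer: 2160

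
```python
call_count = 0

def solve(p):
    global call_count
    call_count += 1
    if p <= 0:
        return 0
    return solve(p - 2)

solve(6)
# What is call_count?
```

Linear recursion stepping by 2: 4 calls from p=6 down to ≤0.

Answer: 4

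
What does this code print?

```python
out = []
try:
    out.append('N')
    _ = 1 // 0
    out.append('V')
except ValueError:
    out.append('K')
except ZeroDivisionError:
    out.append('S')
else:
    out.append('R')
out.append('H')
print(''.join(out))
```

Execution trace: 'N' (try body) → 'S' (except ZeroDivisionError) → 'H' (after the try/except). Output: NSH

Answer: NSH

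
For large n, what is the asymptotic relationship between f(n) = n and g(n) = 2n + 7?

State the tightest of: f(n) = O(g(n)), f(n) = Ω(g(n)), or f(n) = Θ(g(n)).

n vs 2n + 7: f(n) = Θ(g(n)) — they are asymptotically equivalent (constant factors don't affect Θ).

Answer: f(n) = Θ(g(n)) — they are asymptotically equivalent (constant factors don't affect Θ).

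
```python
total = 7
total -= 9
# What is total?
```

Trace:
`total = 7` → total = 7
`total -= 9` → total = -2
So total = -2

Answer: -2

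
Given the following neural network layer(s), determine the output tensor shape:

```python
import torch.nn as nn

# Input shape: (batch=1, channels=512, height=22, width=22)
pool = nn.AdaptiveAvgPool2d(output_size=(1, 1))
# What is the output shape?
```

Input: (1, 512, 22, 22) -> Output: (1, 512, 1, 1)

Answer: (1, 512, 1, 1)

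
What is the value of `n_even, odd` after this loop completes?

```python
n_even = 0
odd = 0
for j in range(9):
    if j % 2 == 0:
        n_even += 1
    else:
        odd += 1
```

Count evens and odds in range(9)
`n_even, odd` takes the values: (0, 0) → (1, 0) → (1, 1) → (2, 1) → (2, 2) → (3, 2) → (3, 3) → (4, 3) → (4, 4) → (5, 4)

Answer: 5, 4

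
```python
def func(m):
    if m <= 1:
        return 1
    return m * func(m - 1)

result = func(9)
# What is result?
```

func(9) = 9 * 8 * 7 * 6 * 5 * 4 * 3 * 2 * 1 = 362880

Answer: 362880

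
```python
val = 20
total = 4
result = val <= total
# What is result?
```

Trace:
`val = 20` → val = 20
`total = 4` → total = 4
`result = val <= total` → result = False
So result = False

Answer: False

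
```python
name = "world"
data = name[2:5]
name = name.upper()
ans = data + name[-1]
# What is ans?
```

Trace:
`name = "world"` → name = 'world'
`data = name[2:5]` → data = 'rld'
`name = name.upper()` → name = 'WORLD'
`ans = data + name[-1]` → ans = 'rldD'
So ans = 'rldD'

Answer: 'rldD'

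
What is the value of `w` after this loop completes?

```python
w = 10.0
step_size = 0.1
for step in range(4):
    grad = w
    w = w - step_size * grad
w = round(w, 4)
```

Gradient descent: w = 10.0 * (1 - 0.1)^4
`w` takes the values: 10.0 → 9.0 → 8.1 → 7.29 → 6.561

Answer: 6.561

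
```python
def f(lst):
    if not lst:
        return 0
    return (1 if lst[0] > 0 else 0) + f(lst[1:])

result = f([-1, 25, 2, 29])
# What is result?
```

Count of positive elements in [-1, 25, 2, 29] = 3

Answer: 3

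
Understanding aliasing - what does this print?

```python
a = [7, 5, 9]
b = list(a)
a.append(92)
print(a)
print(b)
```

Key concept: list() constructor creates copy.
Step by step:
`a = [7, 5, 9]` → a = [7, 5, 9]
`b = list(a)` → b = [7, 5, 9]
`a.append(92)` → a = [7, 5, 9, 92]
`print(a)` → prints [7, 5, 9, 92]
`print(b)` → prints [7, 5, 9]

Answer:
[7, 5, 9, 92]
[7, 5, 9]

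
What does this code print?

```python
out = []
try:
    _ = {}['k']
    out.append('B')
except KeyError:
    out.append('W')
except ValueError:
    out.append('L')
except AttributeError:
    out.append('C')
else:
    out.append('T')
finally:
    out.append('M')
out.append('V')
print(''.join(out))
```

Execution trace: 'W' (except KeyError) → 'M' (finally) → 'V' (after the try/except). Output: WMV

Answer: WMV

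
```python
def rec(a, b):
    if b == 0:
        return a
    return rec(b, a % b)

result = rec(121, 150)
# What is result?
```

rec(121, 150) -> rec(150, 121) -> rec(121, 29) -> rec(29, 5) -> rec(5, 4) -> rec(4, 1) -> rec(1, 0) -> 1

Answer: 1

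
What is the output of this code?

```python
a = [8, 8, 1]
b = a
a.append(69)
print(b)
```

Key concept: basic list aliasing.
Step by step:
`a = [8, 8, 1]` → a = [8, 8, 1]
`b = a` → b = [8, 8, 1] (same object as a)
`a.append(69)` → a = [8, 8, 1, 69] (same object as b); b = [8, 8, 1, 69] (same object as a)
`print(b)` → prints [8, 8, 1, 69]

Answer: [8, 8, 1, 69]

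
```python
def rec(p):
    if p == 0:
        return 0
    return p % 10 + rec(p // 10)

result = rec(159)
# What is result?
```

Sum of digits of 159: 9 + 5 + 1 = 15

Answer: 15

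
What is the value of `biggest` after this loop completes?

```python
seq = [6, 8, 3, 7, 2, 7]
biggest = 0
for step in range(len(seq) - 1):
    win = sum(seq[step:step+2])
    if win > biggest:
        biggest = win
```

Max sum of 2-element window in [6, 8, 3, 7, 2, 7]
`biggest` takes the values: 0 → 14

Answer: 14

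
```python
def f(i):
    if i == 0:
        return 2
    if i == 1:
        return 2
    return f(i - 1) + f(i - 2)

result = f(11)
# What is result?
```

Build up from base cases: f(0)=2, f(1)=2, f(2)=4, f(3)=6, f(4)=10, f(5)=16, f(6)=26, ..., f(11)=288

Answer: 288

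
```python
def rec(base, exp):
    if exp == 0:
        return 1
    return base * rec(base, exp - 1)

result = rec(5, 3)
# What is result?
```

rec(5, 3) = 5 * 5 * 5 = 125

Answer: 125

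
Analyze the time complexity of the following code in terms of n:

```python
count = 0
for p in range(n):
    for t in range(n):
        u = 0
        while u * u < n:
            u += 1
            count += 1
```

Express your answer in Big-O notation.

Each loop level contributes: n × n × √n. Multiplying the contributions gives O(n^2√n).

Answer: O(n^2√n)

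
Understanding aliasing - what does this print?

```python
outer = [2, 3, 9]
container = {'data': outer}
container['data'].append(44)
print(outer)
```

Key concept: dict holds reference to list.
Step by step:
`outer = [2, 3, 9]` → outer = [2, 3, 9]
`container = {'data': outer}` → container = {'data': [2, 3, 9]}
`container['data'].append(44)` → outer = [2, 3, 9, 44]; container = {'data': [2, 3, 9, 44]}
`print(outer)` → prints [2, 3, 9, 44]

Answer: [2, 3, 9, 44]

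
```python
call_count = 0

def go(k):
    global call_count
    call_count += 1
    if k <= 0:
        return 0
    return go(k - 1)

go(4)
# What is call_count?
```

Linear recursion stepping by 1: 5 calls from k=4 down to ≤0.

Answer: 5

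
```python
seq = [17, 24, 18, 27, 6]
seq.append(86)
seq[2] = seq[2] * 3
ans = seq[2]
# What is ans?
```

Trace:
`seq = [17, 24, 18, 27, 6]` → seq = [17, 24, 18, 27, 6]
`seq.append(86)` → seq = [17, 24, 18, 27, 6, 86]
`seq[2] = seq[2] * 3` → seq = [17, 24, 54, 27, 6, 86]
`ans = seq[2]` → ans = 54
So ans = 54

Answer: 54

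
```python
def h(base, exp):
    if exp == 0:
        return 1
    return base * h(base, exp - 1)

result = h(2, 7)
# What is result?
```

h(2, 7) = 2 * 2 * 2 * 2 * 2 * 2 * 2 = 128

Answer: 128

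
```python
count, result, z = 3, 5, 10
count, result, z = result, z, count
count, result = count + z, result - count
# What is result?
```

Trace:
`count, result, z = 3, 5, 10` → count = 3; result = 5; z = 10
`count, result, z = result, z, count` → count = 5; result = 10; z = 3
`count, result = count + z, result - count` → count = 8; result = 5
So result = 5

Answer: 5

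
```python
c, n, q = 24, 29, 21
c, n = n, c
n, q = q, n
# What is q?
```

Trace:
`c, n, q = 24, 29, 21` → c = 24; n = 29; q = 21
`c, n = n, c` → c = 29; n = 24
`n, q = q, n` → n = 21; q = 24
So q = 24

Answer: 24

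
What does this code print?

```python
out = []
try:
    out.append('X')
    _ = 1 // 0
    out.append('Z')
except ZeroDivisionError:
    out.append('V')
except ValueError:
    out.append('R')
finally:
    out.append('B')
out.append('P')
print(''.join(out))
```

Execution trace: 'X' (try body) → 'V' (except ZeroDivisionError) → 'B' (finally) → 'P' (after the try/except). Output: XVBP

Answer: XVBP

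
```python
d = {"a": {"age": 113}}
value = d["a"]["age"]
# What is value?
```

Trace:
`d = {"a": {"age": 113}}` → d = {'a': {'age': 113}}
`value = d["a"]["age"]` → value = 113
So value = 113

Answer: 113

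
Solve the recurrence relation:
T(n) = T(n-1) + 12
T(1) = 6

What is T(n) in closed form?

Unrolling: T(n) = T(1) + 12·(n-1) = 6 + 12(n-1) = 12n - 6.

Answer: T(n) = 12n - 6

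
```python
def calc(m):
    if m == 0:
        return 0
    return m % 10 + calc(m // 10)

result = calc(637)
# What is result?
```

Sum of digits of 637: 7 + 3 + 6 = 16

Answer: 16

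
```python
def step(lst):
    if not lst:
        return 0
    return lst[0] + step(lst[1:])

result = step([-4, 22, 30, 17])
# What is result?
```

(-4) + 22 + 30 + 17 + 0 = 65

Answer: 65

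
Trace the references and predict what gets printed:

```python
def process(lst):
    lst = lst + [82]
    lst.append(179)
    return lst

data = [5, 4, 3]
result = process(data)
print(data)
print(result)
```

Key concept: rebinding parameter vs mutation.
Step by step:
`data = [5, 4, 3]` → data = [5, 4, 3]
`result = process(data)` → result = [5, 4, 3, 82, 179]
`print(data)` → prints [5, 4, 3]
`print(result)` → prints [5, 4, 3, 82, 179]

Answer:
[5, 4, 3]
[5, 4, 3, 82, 179]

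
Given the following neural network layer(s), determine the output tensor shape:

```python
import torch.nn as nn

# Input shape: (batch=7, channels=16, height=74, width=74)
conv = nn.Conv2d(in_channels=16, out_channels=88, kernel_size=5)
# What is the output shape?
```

Input: (7, 16, 74, 74) -> Output: (7, 88, 70, 70)

Answer: (7, 88, 70, 70)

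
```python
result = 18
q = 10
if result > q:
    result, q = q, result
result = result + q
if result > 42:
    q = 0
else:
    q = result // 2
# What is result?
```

Trace:
`result = 18` → result = 18
`q = 10` → q = 10
`if result > q: ...` → result > q is True → result = 10; q = 18
`result = result + q` → result = 28
`if result > 42: ...` → result > 42 is False, take else branch → q = 14
So result = 28

Answer: 28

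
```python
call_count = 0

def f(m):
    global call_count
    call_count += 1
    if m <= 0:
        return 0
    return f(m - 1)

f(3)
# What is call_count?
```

Linear recursion stepping by 1: 4 calls from m=3 down to ≤0.

Answer: 4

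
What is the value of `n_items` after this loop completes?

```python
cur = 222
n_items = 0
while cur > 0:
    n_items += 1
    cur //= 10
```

Count digits by repeated division by 10
`n_items` takes the values: 0 → 1 → 2 → 3

Answer: 3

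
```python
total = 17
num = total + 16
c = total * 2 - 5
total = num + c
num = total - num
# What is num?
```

Trace:
`total = 17` → total = 17
`num = total + 16` → num = 33
`c = total * 2 - 5` → c = 29
`total = num + c` → total = 62
`num = total - num` → num = 29
So num = 29

Answer: 29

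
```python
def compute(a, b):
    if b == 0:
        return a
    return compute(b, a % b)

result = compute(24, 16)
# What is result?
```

compute(24, 16) -> compute(16, 8) -> compute(8, 0) -> 8

Answer: 8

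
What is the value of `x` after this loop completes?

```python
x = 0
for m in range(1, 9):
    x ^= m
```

XOR of 1 to 8
`x` takes the values: 0 → 1 → 3 → 0 → 4 → 1 → 7 → 0 → 8

Answer: 8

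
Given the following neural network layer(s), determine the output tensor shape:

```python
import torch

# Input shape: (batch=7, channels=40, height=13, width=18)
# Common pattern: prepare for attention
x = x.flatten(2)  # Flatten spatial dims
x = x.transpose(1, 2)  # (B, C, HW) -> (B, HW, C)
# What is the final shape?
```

Input: (7, 40, 13, 18) -> after flatten(2): (7, 40, 234) -> Output: (7, 234, 40)

Answer: (7, 234, 40)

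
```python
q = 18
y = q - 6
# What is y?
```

Trace:
`q = 18` → q = 18
`y = q - 6` → y = 12
So y = 12

Answer: 12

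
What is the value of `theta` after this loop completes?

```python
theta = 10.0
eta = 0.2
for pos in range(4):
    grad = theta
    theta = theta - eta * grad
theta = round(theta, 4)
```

Gradient descent: w = 10.0 * (1 - 0.2)^4
`theta` takes the values: 10.0 → 8.0 → 6.4 → 5.12 → 4.096

Answer: 4.096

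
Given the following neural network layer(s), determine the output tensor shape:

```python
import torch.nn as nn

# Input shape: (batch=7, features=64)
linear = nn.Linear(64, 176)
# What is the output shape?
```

Input: (7, 64) -> Output: (7, 176)

Answer: (7, 176)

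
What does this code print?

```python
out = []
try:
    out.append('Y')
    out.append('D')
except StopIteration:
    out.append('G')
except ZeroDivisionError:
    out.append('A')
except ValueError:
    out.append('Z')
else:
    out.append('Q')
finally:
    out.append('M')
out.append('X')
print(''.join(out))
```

Execution trace: 'Y' (try body) → 'D' (try body, no exception) → 'Q' (else) → 'M' (finally) → 'X' (after the try/except). Output: YDQMX

Answer: YDQMX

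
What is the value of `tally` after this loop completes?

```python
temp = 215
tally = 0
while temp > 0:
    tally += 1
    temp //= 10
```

Count digits by repeated division by 10
`tally` takes the values: 0 → 1 → 2 → 3

Answer: 3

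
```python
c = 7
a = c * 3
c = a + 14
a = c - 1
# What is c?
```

Trace:
`c = 7` → c = 7
`a = c * 3` → a = 21
`c = a + 14` → c = 35
`a = c - 1` → a = 34
So c = 35

Answer: 35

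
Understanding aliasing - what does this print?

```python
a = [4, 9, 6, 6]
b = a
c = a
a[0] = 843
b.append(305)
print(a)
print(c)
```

Key concept: multiple aliases.
Step by step:
`a = [4, 9, 6, 6]` → a = [4, 9, 6, 6]
`b = a` → b = [4, 9, 6, 6] (same object as a)
`c = a` → c = [4, 9, 6, 6] (same object as a, b)
`a[0] = 843` → a = [843, 9, 6, 6] (same object as b, c); b = [843, 9, 6, 6] (same object as a, c); c = [843, 9, 6, 6] (same object as a, b)
`b.append(305)` → a = [843, 9, 6, 6, 305] (same object as b, c); b = [843, 9, 6, 6, 305] (same object as a, c); c = [843, 9, 6, 6, 305] (same object as a, b)
`print(a)` → prints [843, 9, 6, 6, 305]
`print(c)` → prints [843, 9, 6, 6, 305]

Answer:
[843, 9, 6, 6, 305]
[843, 9, 6, 6, 305]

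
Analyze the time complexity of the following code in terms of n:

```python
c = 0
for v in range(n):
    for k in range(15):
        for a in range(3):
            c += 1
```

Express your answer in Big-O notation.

Each loop level contributes: n × 1 × 1. Multiplying the contributions gives O(n).

Answer: O(n)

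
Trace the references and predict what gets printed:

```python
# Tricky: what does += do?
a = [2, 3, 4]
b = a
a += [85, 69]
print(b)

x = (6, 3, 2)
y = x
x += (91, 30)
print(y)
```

Key concept: += behavior differs for mutable vs immutable.
Step by step:
`a = [2, 3, 4]` → a = [2, 3, 4]
`b = a` → b = [2, 3, 4] (same object as a)
`a += [85, 69]` → a = [2, 3, 4, 85, 69] (same object as b); b = [2, 3, 4, 85, 69] (same object as a)
`print(b)` → prints [2, 3, 4, 85, 69]
`x = (6, 3, 2)` → x = (6, 3, 2)
`y = x` → y = (6, 3, 2)
`x += (91, 30)` → x = (6, 3, 2, 91, 30)
`print(y)` → prints (6, 3, 2)

Answer:
[2, 3, 4, 85, 69]
(6, 3, 2)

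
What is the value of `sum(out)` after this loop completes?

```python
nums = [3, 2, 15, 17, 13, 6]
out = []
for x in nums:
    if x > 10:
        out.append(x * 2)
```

Sum of doubled values > 10
`out` takes the values: [] → [30] → [30, 34] → [30, 34, 26]
So `sum(out)` = 90

Answer: 90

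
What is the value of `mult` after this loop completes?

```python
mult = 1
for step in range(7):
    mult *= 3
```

3^7 = 2187
`mult` takes the values: 1 → 3 → 9 → 27 → 81 → 243 → 729 → 2187

Answer: 2187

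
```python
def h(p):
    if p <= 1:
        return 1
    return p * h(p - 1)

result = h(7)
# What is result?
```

h(7) = 7 * 6 * 5 * 4 * 3 * 2 * 1 = 5040

Answer: 5040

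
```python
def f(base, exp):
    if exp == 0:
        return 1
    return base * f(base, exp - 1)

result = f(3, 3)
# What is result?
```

f(3, 3) = 3 * 3 * 3 = 27

Answer: 27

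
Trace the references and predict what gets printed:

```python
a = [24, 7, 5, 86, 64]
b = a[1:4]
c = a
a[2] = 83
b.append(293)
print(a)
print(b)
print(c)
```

Key concept: slice vs alias.
Step by step:
`a = [24, 7, 5, 86, 64]` → a = [24, 7, 5, 86, 64]
`b = a[1:4]` → b = [7, 5, 86]
`c = a` → c = [24, 7, 5, 86, 64] (same object as a)
`a[2] = 83` → a = [24, 7, 83, 86, 64] (same object as c); c = [24, 7, 83, 86, 64] (same object as a)
`b.append(293)` → b = [7, 5, 86, 293]
`print(a)` → prints [24, 7, 83, 86, 64]
`print(b)` → prints [7, 5, 86, 293]
`print(c)` → prints [24, 7, 83, 86, 64]

Answer:
[24, 7, 83, 86, 64]
[7, 5, 86, 293]
[24, 7, 83, 86, 64]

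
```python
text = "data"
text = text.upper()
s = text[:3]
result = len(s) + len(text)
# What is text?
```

Trace:
`text = "data"` → text = 'data'
`text = text.upper()` → text = 'DATA'
`s = text[:3]` → s = 'DAT'
`result = len(s) + len(text)` → result = 7
So text = 'DATA'

Answer: 'DATA'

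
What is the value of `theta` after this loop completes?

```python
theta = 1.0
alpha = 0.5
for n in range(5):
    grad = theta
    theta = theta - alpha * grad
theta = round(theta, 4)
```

Gradient descent: w = 1.0 * (1 - 0.5)^5
`theta` takes the values: 1.0 → 0.5 → 0.25 → 0.125 → 0.0625 → 0.03125 → 0.0312

Answer: 0.0312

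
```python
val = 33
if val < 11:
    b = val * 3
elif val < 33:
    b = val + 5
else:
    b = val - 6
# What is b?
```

Trace:
`val = 33` → val = 33
`if val < 11: ...` → val < 11 is False, val < 33 is False, take else branch → b = 27
So b = 27

Answer: 27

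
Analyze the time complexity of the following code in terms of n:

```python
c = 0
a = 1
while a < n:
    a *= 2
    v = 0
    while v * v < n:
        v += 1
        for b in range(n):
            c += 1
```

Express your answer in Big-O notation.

Each loop level contributes: log n × √n × n. Multiplying the contributions gives O(n√n log n).

Answer: O(n√n log n)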